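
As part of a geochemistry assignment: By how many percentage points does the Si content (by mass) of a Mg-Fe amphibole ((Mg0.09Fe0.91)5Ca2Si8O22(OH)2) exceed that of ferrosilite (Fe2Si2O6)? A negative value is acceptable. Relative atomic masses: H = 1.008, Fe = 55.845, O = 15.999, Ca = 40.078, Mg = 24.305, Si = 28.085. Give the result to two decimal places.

First mineral: 224.680 g Si in 955.860 g formula = 23.51 wt% Si.
Second mineral: 56.170 g Si in 263.854 g formula = 21.29 wt% Si.
23.51% − 21.29% gives a difference of 2.22 percentage points.

2.22 percentage points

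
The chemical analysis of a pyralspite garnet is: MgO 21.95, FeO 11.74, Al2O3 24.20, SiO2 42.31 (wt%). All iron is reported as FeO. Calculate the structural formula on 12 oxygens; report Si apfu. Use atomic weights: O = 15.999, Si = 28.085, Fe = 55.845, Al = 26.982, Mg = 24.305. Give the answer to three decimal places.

21.95 wt% MgO ÷ 40.304 g/mol = 0.54461 mol, giving 0.54461 Mg and 0.54461 O.
11.74 wt% FeO ÷ 71.844 g/mol = 0.16341 mol, giving 0.16341 Fe and 0.16341 O.
24.20 wt% Al2O3 ÷ 101.961 g/mol = 0.23735 mol, giving 0.47470 Al and 0.71205 O.
42.31 wt% SiO2 ÷ 60.083 g/mol = 0.70419 mol, giving 0.70419 Si and 1.40838 O.
Oxygen sums to 2.82845; scaling by 12/2.82845 = 4.24261 puts the formula on 12 O.
Si: 0.70419 × 4.24261 = 2.988 atoms per formula unit.

2.988 Si apfu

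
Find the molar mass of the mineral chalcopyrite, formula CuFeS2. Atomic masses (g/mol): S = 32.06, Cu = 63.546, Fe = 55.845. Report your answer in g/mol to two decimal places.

183.51 g/mol

The formula mass is the sum 1*63.546 + 1*55.845 + 2*32.06.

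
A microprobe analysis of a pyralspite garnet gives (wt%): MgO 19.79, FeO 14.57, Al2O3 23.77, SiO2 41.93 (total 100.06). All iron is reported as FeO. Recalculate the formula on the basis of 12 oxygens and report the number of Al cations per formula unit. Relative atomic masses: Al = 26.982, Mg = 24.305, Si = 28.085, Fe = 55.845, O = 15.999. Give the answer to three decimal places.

19.79 wt% MgO ÷ 40.304 g/mol = 0.49102 mol, giving 0.49102 Mg and 0.49102 O.
14.57 wt% FeO ÷ 71.844 g/mol = 0.20280 mol, giving 0.20280 Fe and 0.20280 O.
23.77 wt% Al2O3 ÷ 101.961 g/mol = 0.23313 mol, giving 0.46626 Al and 0.69939 O.
41.93 wt% SiO2 ÷ 60.083 g/mol = 0.69787 mol, giving 0.69787 Si and 1.39574 O.
Oxygen sums to 2.78895; scaling by 12/2.78895 = 4.30269 puts the formula on 12 O.
Al: 0.46626 × 4.30269 = 2.006 atoms per formula unit.

2.006 Al apfu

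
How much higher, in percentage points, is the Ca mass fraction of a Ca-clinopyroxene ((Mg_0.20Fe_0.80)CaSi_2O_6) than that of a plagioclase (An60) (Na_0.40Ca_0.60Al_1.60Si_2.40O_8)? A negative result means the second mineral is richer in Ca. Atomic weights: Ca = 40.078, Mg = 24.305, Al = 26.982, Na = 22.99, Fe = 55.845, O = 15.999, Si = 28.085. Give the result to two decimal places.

First mineral: 40.078 g Ca in 241.779 g formula = 16.58 wt% Ca.
Second mineral: 24.047 g Ca in 271.810 g formula = 8.85 wt% Ca.
16.58% − 8.85% gives a difference of 7.73 percentage points.

7.73 percentage points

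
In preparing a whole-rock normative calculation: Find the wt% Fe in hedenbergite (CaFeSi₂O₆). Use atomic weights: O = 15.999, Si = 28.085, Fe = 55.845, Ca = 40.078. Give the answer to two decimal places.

M(CaFeSi₂O₆) = 248.087 g/mol.
Fe contributes 1 × 55.845 = 55.845 g per mole.
55.845/248.087 = 0.2251 → 22.51%.

22.51 mass %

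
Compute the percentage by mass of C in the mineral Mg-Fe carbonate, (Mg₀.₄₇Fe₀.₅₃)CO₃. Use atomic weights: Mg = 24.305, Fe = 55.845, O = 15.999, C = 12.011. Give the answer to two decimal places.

Formula mass = 0.47*24.305 + 0.53*55.845 + 1*12.011 + 3*15.999 = 101.029 g/mol, of which 12.011 g is C.
So C makes up 12.011/101.029 = 0.1189 of the mass, i.e. 11.89%.

11.89 weight percent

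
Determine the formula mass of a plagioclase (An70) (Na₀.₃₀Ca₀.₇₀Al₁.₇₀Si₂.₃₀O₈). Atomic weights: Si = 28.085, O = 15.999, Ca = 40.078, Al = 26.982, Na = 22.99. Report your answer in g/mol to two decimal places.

273.41 g/mol

Na: 0.30 × 22.99 = 6.8970
Ca: 0.70 × 40.078 = 28.0546
Al: 1.70 × 26.982 = 45.8694
Si: 2.30 × 28.085 = 64.5955
O: 8 × 15.999 = 127.9920
Summing the contributions gives the formula mass.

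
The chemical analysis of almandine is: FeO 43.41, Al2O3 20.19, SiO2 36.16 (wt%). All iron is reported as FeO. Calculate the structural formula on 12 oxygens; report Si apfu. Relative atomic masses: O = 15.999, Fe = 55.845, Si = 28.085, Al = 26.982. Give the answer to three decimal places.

FeO: 43.41/71.844 = 0.60423 mol → 0.60423 mol Fe, 0.60423 mol O.
Al2O3: 20.19/101.961 = 0.19802 mol → 0.39604 mol Al, 0.59406 mol O.
SiO2: 36.16/60.083 = 0.60183 mol → 0.60183 mol Si, 1.20366 mol O.
Total oxygen = 2.40195 mol. Normalization factor = 12/2.40195 = 4.99594.
Si per 12 O = 0.60183 × 4.99594 = 3.007.

3.007 Si apfu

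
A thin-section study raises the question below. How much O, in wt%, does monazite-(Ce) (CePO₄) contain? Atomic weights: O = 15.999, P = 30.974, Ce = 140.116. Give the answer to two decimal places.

27.22 wt%

Formula mass = 1*140.116 + 1*30.974 + 4*15.999 = 235.086 g/mol, of which 63.996 g is O.
So O makes up 63.996/235.086 = 0.2722 of the mass, i.e. 27.22%.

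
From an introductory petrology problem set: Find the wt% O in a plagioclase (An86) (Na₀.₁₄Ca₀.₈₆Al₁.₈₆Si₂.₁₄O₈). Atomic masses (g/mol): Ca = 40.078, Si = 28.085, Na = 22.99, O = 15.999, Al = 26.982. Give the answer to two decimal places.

M(Na₀.₁₄Ca₀.₈₆Al₁.₈₆Si₂.₁₄O₈) = 275.966 g/mol.
O contributes 8 × 15.999 = 127.992 g per mole.
127.992/275.966 = 0.4638 → 46.38%.

46.38 wt%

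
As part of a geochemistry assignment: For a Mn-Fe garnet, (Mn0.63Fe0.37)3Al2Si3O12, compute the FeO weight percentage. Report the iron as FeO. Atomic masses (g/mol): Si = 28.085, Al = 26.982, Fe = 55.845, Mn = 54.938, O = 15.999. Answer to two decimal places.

16.08 wt%

Molar mass of (Mn0.63Fe0.37)3Al2Si3O12 = 1.89·54.938 + 1.11·55.845 + 2·26.982 + 3·28.085 + 12·15.999 = 496.028 g/mol.
Each formula unit contains 1.11 Fe, equivalent to 1.11/1 = 1.1100 mol FeO.
M(FeO) = 1×55.845 + 1×15.999 = 71.844 g/mol.
Mass of FeO per formula unit = 1.1100 × 71.844 = 79.747 g.
FeO wt% = 79.747 / 496.028 × 100 = 16.08%.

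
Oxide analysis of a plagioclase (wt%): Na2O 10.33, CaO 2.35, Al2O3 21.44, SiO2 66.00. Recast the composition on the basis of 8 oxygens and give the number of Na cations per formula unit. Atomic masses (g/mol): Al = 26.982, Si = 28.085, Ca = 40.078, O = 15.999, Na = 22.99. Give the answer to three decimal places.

Na2O (M=61.979): mol = 0.16667; Na = 0.33334, O = 0.16667.
CaO (M=56.077): mol = 0.04191; Ca = 0.04191, O = 0.04191.
Al2O3 (M=101.961): mol = 0.21028; Al = 0.42056, O = 0.63084.
SiO2 (M=60.083): mol = 1.09848; Si = 1.09848, O = 2.19696.
ΣO = 3.03638; factor = 8/ΣO = 2.63472.
Na apfu = 0.33334 × 2.63472 = 0.878.

0.878 Na apfu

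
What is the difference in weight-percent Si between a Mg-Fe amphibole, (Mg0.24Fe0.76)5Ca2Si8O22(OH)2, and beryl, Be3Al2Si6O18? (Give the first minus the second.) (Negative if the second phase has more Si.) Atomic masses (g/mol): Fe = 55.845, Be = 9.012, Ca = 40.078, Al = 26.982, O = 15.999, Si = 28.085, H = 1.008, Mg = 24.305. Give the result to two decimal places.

M((Mg0.24Fe0.76)5Ca2Si8O22(OH)2) = 932.205 g/mol, so wt% Si = 224.680/932.205 × 100 = 24.10%.
M(Be3Al2Si6O18) = 537.492 g/mol, so wt% Si = 168.510/537.492 × 100 = 31.35%.
24.10 − 31.35 = -7.25 pp.

-7.25 percentage points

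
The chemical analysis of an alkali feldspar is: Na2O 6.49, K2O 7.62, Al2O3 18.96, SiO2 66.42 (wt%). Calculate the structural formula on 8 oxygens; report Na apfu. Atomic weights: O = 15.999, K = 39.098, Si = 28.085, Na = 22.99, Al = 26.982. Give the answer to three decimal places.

0.567 Na apfu

Na2O (M=61.979): mol = 0.10471; Na = 0.20942, O = 0.10471.
K2O (M=94.195): mol = 0.08090; K = 0.16180, O = 0.08090.
Al2O3 (M=101.961): mol = 0.18595; Al = 0.37190, O = 0.55785.
SiO2 (M=60.083): mol = 1.10547; Si = 1.10547, O = 2.21094.
ΣO = 2.95440; factor = 8/ΣO = 2.70783.
Na apfu = 0.20942 × 2.70783 = 0.567.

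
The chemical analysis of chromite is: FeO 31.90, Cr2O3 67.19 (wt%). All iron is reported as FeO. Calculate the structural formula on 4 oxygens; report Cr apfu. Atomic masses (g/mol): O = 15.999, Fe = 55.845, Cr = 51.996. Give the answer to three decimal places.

31.90 wt% FeO ÷ 71.844 g/mol = 0.44402 mol, giving 0.44402 Fe and 0.44402 O.
67.19 wt% Cr2O3 ÷ 151.989 g/mol = 0.44207 mol, giving 0.88414 Cr and 1.32621 O.
Oxygen sums to 1.77023; scaling by 4/1.77023 = 2.25959 puts the formula on 4 O.
Cr: 0.88414 × 2.25959 = 1.998 atoms per formula unit.

1.998 Cr apfu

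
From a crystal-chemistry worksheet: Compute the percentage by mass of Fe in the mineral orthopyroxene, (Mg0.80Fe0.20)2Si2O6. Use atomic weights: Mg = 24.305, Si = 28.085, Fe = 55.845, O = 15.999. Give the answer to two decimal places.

M((Mg0.80Fe0.20)2Si2O6) = 213.390 g/mol.
Fe contributes 0.40 × 55.845 = 22.338 g per mole.
22.338/213.390 = 0.1047 → 10.47%.

10.47 weight percent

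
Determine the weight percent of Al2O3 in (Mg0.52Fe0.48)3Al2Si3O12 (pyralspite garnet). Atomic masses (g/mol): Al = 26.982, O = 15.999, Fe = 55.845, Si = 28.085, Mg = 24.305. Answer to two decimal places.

M((Mg0.52Fe0.48)3Al2Si3O12) = 448.540 g/mol; M(Al2O3) = 101.961 g/mol.
Moles Al2O3 per formula unit = 2 Al ÷ 2 = 1.0000.
Al2O3 fraction = (1.0000 × 101.961) / 448.540 = 101.961/448.540 = 0.2273.

22.73 wt%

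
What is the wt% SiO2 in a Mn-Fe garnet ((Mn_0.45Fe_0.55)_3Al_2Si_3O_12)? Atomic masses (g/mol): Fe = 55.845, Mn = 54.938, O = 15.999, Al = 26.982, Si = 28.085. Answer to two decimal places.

36.30 wt%

M((Mn_0.45Fe_0.55)_3Al_2Si_3O_12) = 496.518 g/mol; M(SiO2) = 60.083 g/mol.
Moles SiO2 per formula unit = 3 Si ÷ 1 = 3.0000.
SiO2 fraction = (3.0000 × 60.083) / 496.518 = 180.249/496.518 = 0.3630.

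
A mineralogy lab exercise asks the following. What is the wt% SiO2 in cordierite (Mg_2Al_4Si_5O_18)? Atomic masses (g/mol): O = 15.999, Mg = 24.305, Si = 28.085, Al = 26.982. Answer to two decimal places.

51.36 wt%

M(Mg_2Al_4Si_5O_18) = 584.945 g/mol; M(SiO2) = 60.083 g/mol.
Moles SiO2 per formula unit = 5 Si ÷ 1 = 5.0000.
SiO2 fraction = (5.0000 × 60.083) / 584.945 = 300.415/584.945 = 0.5136.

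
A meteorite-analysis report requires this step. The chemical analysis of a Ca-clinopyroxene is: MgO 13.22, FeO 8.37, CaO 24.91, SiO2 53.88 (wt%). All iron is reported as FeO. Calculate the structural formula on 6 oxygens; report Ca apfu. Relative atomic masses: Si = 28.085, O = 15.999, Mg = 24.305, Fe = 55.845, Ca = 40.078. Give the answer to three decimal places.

0.994 Ca apfu

13.22 wt% MgO ÷ 40.304 g/mol = 0.32801 mol, giving 0.32801 Mg and 0.32801 O.
8.37 wt% FeO ÷ 71.844 g/mol = 0.11650 mol, giving 0.11650 Fe and 0.11650 O.
24.91 wt% CaO ÷ 56.077 g/mol = 0.44421 mol, giving 0.44421 Ca and 0.44421 O.
53.88 wt% SiO2 ÷ 60.083 g/mol = 0.89676 mol, giving 0.89676 Si and 1.79352 O.
Oxygen sums to 2.68224; scaling by 6/2.68224 = 2.23694 puts the formula on 6 O.
Ca: 0.44421 × 2.23694 = 0.994 atoms per formula unit.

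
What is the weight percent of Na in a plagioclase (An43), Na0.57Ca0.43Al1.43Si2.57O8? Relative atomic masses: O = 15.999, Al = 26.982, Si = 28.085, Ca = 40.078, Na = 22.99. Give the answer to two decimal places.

4.87 wt%

Molar mass of Na0.57Ca0.43Al1.43Si2.57O8: 0.57·22.99 + 0.43·40.078 + 1.43·26.982 + 2.57·28.085 + 8·15.999 = 269.093 g/mol.
Mass of Na per formula unit: 0.57 × 22.99 = 13.104 g.
Weight fraction Na = 13.104 / 269.093 = 0.0487.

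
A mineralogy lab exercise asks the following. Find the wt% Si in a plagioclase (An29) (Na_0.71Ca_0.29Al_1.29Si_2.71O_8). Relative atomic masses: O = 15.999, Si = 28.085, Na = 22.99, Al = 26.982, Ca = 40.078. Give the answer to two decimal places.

28.52 mass %

Molar mass of Na_0.71Ca_0.29Al_1.29Si_2.71O_8: 0.71×22.99 + 0.29×40.078 + 1.29×26.982 + 2.71×28.085 + 8×15.999 = 266.855 g/mol.
Mass of Si per formula unit: 2.71 × 28.085 = 76.110 g.
Weight fraction Si = 76.110 / 266.855 = 0.2852.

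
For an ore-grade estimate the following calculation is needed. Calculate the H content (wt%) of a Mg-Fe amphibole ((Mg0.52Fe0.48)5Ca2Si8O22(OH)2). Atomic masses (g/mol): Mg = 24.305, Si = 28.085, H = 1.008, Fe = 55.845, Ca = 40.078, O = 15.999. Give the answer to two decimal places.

0.23 wt%

M((Mg0.52Fe0.48)5Ca2Si8O22(OH)2) = 888.049 g/mol.
H contributes 2 × 1.008 = 2.016 g per mole.
2.016/888.049 = 0.0023 → 0.23%.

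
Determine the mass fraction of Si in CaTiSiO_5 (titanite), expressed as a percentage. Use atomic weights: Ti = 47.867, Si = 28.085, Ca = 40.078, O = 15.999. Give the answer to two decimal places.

14.33 mass %

Formula mass = 1*40.078 + 1*47.867 + 1*28.085 + 5*15.999 = 196.025 g/mol, of which 28.085 g is Si.
So Si makes up 28.085/196.025 = 0.1433 of the mass, i.e. 14.33%.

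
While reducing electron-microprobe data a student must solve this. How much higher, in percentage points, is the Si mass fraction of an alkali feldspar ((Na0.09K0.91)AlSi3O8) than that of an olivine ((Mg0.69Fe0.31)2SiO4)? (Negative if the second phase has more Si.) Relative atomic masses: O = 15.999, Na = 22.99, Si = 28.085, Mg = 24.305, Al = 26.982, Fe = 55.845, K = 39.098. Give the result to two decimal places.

12.90 percentage points

M((Na0.09K0.91)AlSi3O8) = 276.877 g/mol, so wt% Si = 84.255/276.877 × 100 = 30.43%.
M((Mg0.69Fe0.31)2SiO4) = 160.246 g/mol, so wt% Si = 28.085/160.246 × 100 = 17.53%.
30.43 − 17.53 = 12.90 pp.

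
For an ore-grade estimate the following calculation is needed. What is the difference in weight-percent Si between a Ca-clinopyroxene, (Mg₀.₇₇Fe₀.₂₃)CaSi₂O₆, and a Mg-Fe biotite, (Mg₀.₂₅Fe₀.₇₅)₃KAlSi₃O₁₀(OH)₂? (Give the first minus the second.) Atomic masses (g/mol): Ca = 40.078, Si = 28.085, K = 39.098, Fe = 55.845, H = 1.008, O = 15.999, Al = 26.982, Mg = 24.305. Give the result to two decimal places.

First mineral: 56.170 g Si in 223.801 g formula = 25.10 wt% Si.
Second mineral: 84.255 g Si in 488.219 g formula = 17.26 wt% Si.
25.10% − 17.26% gives a difference of 7.84 percentage points.

7.84 percentage points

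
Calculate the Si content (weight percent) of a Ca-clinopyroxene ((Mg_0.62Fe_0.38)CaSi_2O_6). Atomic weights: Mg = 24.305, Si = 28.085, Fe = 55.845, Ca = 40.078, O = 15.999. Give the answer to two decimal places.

24.58 weight percent

Formula mass = 0.62*24.305 + 0.38*55.845 + 1*40.078 + 2*28.085 + 6*15.999 = 228.532 g/mol, of which 56.170 g is Si.
So Si makes up 56.170/228.532 = 0.2458 of the mass, i.e. 24.58%.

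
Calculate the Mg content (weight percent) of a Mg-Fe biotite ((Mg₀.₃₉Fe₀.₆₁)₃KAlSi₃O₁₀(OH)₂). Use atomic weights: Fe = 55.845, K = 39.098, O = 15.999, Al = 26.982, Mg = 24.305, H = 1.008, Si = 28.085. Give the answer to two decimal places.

Formula mass = 1.17·24.305 + 1.83·55.845 + 1·39.098 + 1·26.982 + 3·28.085 + 12·15.999 + 2·1.008 = 474.972 g/mol, of which 28.437 g is Mg.
So Mg makes up 28.437/474.972 = 0.0599 of the mass, i.e. 5.99%.

5.99 weight percent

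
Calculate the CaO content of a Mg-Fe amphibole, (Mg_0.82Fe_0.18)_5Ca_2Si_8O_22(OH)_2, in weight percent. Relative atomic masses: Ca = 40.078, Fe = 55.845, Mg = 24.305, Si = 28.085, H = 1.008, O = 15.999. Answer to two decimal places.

Molar mass of (Mg_0.82Fe_0.18)_5Ca_2Si_8O_22(OH)_2 = 4.10*24.305 + 0.90*55.845 + 2*40.078 + 8*28.085 + 24*15.999 + 2*1.008 = 840.739 g/mol.
Each formula unit contains 2 Ca, equivalent to 2/1 = 2.0000 mol CaO.
M(CaO) = 1×40.078 + 1×15.999 = 56.077 g/mol.
Mass of CaO per formula unit = 2.0000 × 56.077 = 112.154 g.
CaO wt% = 112.154 / 840.739 × 100 = 13.34%.

13.34 wt%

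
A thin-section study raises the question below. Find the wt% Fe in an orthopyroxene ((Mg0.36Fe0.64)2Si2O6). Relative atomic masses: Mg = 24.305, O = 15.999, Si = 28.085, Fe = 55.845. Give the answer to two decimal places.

29.64 mass %

Molar mass of (Mg0.36Fe0.64)2Si2O6: 0.72×24.305 + 1.28×55.845 + 2×28.085 + 6×15.999 = 241.145 g/mol.
Mass of Fe per formula unit: 1.28 × 55.845 = 71.482 g.
Weight fraction Fe = 71.482 / 241.145 = 0.2964.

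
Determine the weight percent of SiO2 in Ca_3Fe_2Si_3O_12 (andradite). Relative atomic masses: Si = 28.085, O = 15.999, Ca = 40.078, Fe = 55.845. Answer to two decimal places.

35.47 wt%

Formula mass = 508.167 g/mol.
3 Si → 3.0000 mol SiO2 per formula unit; M(SiO2) = 60.083, so SiO2 mass = 180.249 g.
180.249/508.167 × 100 = 35.47 wt%.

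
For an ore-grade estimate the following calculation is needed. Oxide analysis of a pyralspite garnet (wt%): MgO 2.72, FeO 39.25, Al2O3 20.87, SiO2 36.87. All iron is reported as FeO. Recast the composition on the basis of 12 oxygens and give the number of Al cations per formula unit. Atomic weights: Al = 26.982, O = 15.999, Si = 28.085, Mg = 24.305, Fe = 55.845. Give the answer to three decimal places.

2.001 Al apfu

2.72 wt% MgO ÷ 40.304 g/mol = 0.06749 mol, giving 0.06749 Mg and 0.06749 O.
39.25 wt% FeO ÷ 71.844 g/mol = 0.54632 mol, giving 0.54632 Fe and 0.54632 O.
20.87 wt% Al2O3 ÷ 101.961 g/mol = 0.20469 mol, giving 0.40938 Al and 0.61407 O.
36.87 wt% SiO2 ÷ 60.083 g/mol = 0.61365 mol, giving 0.61365 Si and 1.22730 O.
Oxygen sums to 2.45518; scaling by 12/2.45518 = 4.88763 puts the formula on 12 O.
Al: 0.40938 × 4.88763 = 2.001 atoms per formula unit.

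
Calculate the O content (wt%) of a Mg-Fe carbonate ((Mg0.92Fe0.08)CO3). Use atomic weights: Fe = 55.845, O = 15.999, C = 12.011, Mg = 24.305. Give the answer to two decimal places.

55.27 wt%

Formula mass = 0.92·24.305 + 0.08·55.845 + 1·12.011 + 3·15.999 = 86.836 g/mol, of which 47.997 g is O.
So O makes up 47.997/86.836 = 0.5527 of the mass, i.e. 55.27%.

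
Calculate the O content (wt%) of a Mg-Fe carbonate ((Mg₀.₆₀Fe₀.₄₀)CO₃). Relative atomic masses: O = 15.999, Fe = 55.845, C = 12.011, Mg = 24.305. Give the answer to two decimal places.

M((Mg₀.₆₀Fe₀.₄₀)CO₃) = 96.929 g/mol.
O contributes 3 × 15.999 = 47.997 g per mole.
47.997/96.929 = 0.4952 → 49.52%.

49.52 wt%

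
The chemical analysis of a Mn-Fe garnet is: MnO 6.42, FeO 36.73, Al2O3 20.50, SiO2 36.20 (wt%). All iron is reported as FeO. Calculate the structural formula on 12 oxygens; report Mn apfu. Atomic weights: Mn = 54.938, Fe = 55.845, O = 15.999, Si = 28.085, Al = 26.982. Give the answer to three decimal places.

0.451 Mn apfu

MnO (M=70.937): mol = 0.09050; Mn = 0.09050, O = 0.09050.
FeO (M=71.844): mol = 0.51125; Fe = 0.51125, O = 0.51125.
Al2O3 (M=101.961): mol = 0.20106; Al = 0.40212, O = 0.60318.
SiO2 (M=60.083): mol = 0.60250; Si = 0.60250, O = 1.20500.
ΣO = 2.40993; factor = 12/ΣO = 4.97940.
Mn apfu = 0.09050 × 4.97940 = 0.451.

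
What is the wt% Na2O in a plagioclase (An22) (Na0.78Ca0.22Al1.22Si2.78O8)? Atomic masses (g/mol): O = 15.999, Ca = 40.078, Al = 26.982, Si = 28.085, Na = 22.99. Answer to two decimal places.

9.10 wt%

Formula mass = 265.736 g/mol.
0.78 Na → 0.3900 mol Na2O per formula unit; M(Na2O) = 61.979, so Na2O mass = 24.172 g.
24.172/265.736 × 100 = 9.10 wt%.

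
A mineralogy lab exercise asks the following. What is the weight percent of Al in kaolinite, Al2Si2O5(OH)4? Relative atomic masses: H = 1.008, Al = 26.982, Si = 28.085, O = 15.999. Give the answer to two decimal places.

Formula mass = 2·26.982 + 2·28.085 + 9·15.999 + 4·1.008 = 258.157 g/mol, of which 53.964 g is Al.
So Al makes up 53.964/258.157 = 0.2090 of the mass, i.e. 20.90%.

20.90 weight percent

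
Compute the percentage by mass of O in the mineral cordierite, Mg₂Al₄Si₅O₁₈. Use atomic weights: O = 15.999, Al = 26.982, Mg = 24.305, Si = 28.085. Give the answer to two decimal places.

Formula mass = 2×24.305 + 4×26.982 + 5×28.085 + 18×15.999 = 584.945 g/mol, of which 287.982 g is O.
So O makes up 287.982/584.945 = 0.4923 of the mass, i.e. 49.23%.

49.23 mass %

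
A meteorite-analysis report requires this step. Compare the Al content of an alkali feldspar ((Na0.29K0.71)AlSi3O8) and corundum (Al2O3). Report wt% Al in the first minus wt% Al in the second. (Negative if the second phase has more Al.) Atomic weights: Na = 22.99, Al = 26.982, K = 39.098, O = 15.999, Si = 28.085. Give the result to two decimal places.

-43.07 percentage points

Al in (Na0.29K0.71)AlSi3O8: molar mass 273.656 g/mol; 1×26.982 = 26.982 g → 9.86 wt%.
Al in Al2O3: molar mass 101.961 g/mol; 2×26.982 = 53.964 g → 52.93 wt%.
Difference = 9.86 − 52.93 = -43.07 percentage points.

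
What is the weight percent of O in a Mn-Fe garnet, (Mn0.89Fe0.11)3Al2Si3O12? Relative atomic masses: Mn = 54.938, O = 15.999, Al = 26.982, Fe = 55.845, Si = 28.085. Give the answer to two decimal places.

38.76 mass %

Formula mass = 2.67*54.938 + 0.33*55.845 + 2*26.982 + 3*28.085 + 12*15.999 = 495.320 g/mol, of which 191.988 g is O.
So O makes up 191.988/495.320 = 0.3876 of the mass, i.e. 38.76%.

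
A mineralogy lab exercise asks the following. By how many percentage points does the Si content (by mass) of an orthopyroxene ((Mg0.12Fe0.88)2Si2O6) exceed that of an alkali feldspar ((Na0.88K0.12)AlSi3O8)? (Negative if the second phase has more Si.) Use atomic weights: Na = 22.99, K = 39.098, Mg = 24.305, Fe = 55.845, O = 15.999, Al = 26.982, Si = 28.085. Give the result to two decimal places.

Si in (Mg0.12Fe0.88)2Si2O6: molar mass 256.284 g/mol; 2×28.085 = 56.170 g → 21.92 wt%.
Si in (Na0.88K0.12)AlSi3O8: molar mass 264.152 g/mol; 3×28.085 = 84.255 g → 31.90 wt%.
Difference = 21.92 − 31.90 = -9.98 percentage points.

-9.98 percentage points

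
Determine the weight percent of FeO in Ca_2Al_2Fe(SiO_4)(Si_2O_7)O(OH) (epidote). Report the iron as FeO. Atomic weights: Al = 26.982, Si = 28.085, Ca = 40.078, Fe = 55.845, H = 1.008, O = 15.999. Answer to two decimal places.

14.87 wt%

M(Ca_2Al_2Fe(SiO_4)(Si_2O_7)O(OH)) = 483.215 g/mol; M(FeO) = 71.844 g/mol.
Moles FeO per formula unit = 1 Fe ÷ 1 = 1.0000.
FeO fraction = (1.0000 × 71.844) / 483.215 = 71.844/483.215 = 0.1487.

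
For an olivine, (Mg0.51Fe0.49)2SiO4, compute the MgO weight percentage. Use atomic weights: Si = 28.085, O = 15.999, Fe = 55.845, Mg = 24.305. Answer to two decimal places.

M((Mg0.51Fe0.49)2SiO4) = 171.600 g/mol; M(MgO) = 40.304 g/mol.
Moles MgO per formula unit = 1.02 Mg ÷ 1 = 1.0200.
MgO fraction = (1.0200 × 40.304) / 171.600 = 41.110/171.600 = 0.2396.

23.96 wt%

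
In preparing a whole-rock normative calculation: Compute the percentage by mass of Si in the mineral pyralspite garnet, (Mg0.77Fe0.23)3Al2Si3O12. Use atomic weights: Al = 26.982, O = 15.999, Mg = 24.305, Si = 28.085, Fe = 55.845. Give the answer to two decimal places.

19.83 mass %

Molar mass of (Mg0.77Fe0.23)3Al2Si3O12: 2.31*24.305 + 0.69*55.845 + 2*26.982 + 3*28.085 + 12*15.999 = 424.885 g/mol.
Mass of Si per formula unit: 3 × 28.085 = 84.255 g.
Weight fraction Si = 84.255 / 424.885 = 0.1983.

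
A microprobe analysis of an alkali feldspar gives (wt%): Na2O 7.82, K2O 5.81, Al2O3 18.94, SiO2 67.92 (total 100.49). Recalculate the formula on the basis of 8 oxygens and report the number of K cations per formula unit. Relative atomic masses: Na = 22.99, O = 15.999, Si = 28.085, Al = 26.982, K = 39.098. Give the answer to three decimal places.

0.328 K apfu

7.82 wt% Na2O ÷ 61.979 g/mol = 0.12617 mol, giving 0.25234 Na and 0.12617 O.
5.81 wt% K2O ÷ 94.195 g/mol = 0.06168 mol, giving 0.12336 K and 0.06168 O.
18.94 wt% Al2O3 ÷ 101.961 g/mol = 0.18576 mol, giving 0.37152 Al and 0.55728 O.
67.92 wt% SiO2 ÷ 60.083 g/mol = 1.13044 mol, giving 1.13044 Si and 2.26088 O.
Oxygen sums to 3.00601; scaling by 8/3.00601 = 2.66134 puts the formula on 8 O.
K: 0.12336 × 2.66134 = 0.328 atoms per formula unit.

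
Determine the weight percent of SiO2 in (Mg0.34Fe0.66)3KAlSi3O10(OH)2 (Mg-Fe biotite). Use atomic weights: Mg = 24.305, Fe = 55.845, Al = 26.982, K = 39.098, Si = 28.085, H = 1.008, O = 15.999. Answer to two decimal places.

Formula mass = 479.703 g/mol.
3 Si → 3.0000 mol SiO2 per formula unit; M(SiO2) = 60.083, so SiO2 mass = 180.249 g.
180.249/479.703 × 100 = 37.58 wt%.

37.58 wt%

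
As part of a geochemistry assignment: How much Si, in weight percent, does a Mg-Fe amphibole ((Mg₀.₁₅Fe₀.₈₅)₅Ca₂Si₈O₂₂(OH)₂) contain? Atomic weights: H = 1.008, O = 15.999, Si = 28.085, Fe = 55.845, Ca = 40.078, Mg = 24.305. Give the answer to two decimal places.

23.74 weight percent

Molar mass of (Mg₀.₁₅Fe₀.₈₅)₅Ca₂Si₈O₂₂(OH)₂: 0.75×24.305 + 4.25×55.845 + 2×40.078 + 8×28.085 + 24×15.999 + 2×1.008 = 946.398 g/mol.
Mass of Si per formula unit: 8 × 28.085 = 224.680 g.
Weight fraction Si = 224.680 / 946.398 = 0.2374.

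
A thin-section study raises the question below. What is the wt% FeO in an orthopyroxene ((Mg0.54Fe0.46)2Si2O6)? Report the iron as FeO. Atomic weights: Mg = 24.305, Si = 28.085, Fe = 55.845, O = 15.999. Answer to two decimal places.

Formula mass = 229.791 g/mol.
0.92 Fe → 0.9200 mol FeO per formula unit; M(FeO) = 71.844, so FeO mass = 66.096 g.
66.096/229.791 × 100 = 28.76 wt%.

28.76 wt%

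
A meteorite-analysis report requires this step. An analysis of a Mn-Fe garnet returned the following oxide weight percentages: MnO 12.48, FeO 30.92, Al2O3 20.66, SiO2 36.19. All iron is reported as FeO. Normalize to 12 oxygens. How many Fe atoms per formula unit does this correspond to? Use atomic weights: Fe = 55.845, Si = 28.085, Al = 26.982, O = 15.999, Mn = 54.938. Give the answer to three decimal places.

2.135 Fe apfu

12.48 wt% MnO ÷ 70.937 g/mol = 0.17593 mol, giving 0.17593 Mn and 0.17593 O.
30.92 wt% FeO ÷ 71.844 g/mol = 0.43038 mol, giving 0.43038 Fe and 0.43038 O.
20.66 wt% Al2O3 ÷ 101.961 g/mol = 0.20263 mol, giving 0.40526 Al and 0.60789 O.
36.19 wt% SiO2 ÷ 60.083 g/mol = 0.60233 mol, giving 0.60233 Si and 1.20466 O.
Oxygen sums to 2.41886; scaling by 12/2.41886 = 4.96101 puts the formula on 12 O.
Fe: 0.43038 × 4.96101 = 2.135 atoms per formula unit.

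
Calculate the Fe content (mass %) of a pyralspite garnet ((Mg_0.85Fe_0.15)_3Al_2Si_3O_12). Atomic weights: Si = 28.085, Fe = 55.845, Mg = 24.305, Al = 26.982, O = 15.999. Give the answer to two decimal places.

6.02 mass %

M((Mg_0.85Fe_0.15)_3Al_2Si_3O_12) = 417.315 g/mol.
Fe contributes 0.45 × 55.845 = 25.130 g per mole.
25.130/417.315 = 0.0602 → 6.02%.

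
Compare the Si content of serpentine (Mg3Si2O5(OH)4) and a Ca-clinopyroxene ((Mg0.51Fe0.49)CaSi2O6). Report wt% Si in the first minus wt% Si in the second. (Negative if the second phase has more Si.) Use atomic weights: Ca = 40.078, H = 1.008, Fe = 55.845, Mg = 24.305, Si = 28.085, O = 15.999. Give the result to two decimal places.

-3.94 percentage points

First mineral: 56.170 g Si in 277.108 g formula = 20.27 wt% Si.
Second mineral: 56.170 g Si in 232.002 g formula = 24.21 wt% Si.
20.27% − 24.21% gives a difference of -3.94 percentage points.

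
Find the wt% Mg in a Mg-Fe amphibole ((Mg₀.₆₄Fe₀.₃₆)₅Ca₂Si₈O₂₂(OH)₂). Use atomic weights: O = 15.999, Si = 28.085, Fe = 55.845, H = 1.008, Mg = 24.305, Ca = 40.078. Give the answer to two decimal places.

Formula mass = 3.20×24.305 + 1.80×55.845 + 2×40.078 + 8×28.085 + 24×15.999 + 2×1.008 = 869.125 g/mol, of which 77.776 g is Mg.
So Mg makes up 77.776/869.125 = 0.0895 of the mass, i.e. 8.95%.

8.95 weight percent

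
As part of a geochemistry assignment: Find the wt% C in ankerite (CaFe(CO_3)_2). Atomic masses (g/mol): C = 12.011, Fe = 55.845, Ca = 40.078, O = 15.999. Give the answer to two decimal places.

11.12 mass %

Formula mass = 1·40.078 + 1·55.845 + 2·12.011 + 6·15.999 = 215.939 g/mol, of which 24.022 g is C.
So C makes up 24.022/215.939 = 0.1112 of the mass, i.e. 11.12%.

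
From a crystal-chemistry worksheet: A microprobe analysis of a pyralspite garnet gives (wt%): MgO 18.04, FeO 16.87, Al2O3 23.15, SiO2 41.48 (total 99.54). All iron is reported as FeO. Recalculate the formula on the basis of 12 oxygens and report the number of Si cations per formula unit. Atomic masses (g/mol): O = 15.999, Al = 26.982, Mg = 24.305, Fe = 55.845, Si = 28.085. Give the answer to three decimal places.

3.019 Si apfu

18.04 wt% MgO ÷ 40.304 g/mol = 0.44760 mol, giving 0.44760 Mg and 0.44760 O.
16.87 wt% FeO ÷ 71.844 g/mol = 0.23481 mol, giving 0.23481 Fe and 0.23481 O.
23.15 wt% Al2O3 ÷ 101.961 g/mol = 0.22705 mol, giving 0.45410 Al and 0.68115 O.
41.48 wt% SiO2 ÷ 60.083 g/mol = 0.69038 mol, giving 0.69038 Si and 1.38076 O.
Oxygen sums to 2.74432; scaling by 12/2.74432 = 4.37267 puts the formula on 12 O.
Si: 0.69038 × 4.37267 = 3.019 atoms per formula unit.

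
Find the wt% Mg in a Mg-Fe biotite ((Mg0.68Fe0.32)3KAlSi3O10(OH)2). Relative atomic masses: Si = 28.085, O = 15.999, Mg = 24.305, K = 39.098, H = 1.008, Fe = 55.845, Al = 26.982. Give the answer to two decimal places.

11.08 wt%

M((Mg0.68Fe0.32)3KAlSi3O10(OH)2) = 447.532 g/mol.
Mg contributes 2.04 × 24.305 = 49.582 g per mole.
49.582/447.532 = 0.1108 → 11.08%.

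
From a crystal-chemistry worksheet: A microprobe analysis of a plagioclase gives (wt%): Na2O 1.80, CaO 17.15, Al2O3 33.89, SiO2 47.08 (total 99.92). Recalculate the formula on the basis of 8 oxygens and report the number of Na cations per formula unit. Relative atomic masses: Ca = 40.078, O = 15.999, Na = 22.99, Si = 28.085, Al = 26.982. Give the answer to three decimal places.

Na2O: 1.80/61.979 = 0.02904 mol → 0.05808 mol Na, 0.02904 mol O.
CaO: 17.15/56.077 = 0.30583 mol → 0.30583 mol Ca, 0.30583 mol O.
Al2O3: 33.89/101.961 = 0.33238 mol → 0.66476 mol Al, 0.99714 mol O.
SiO2: 47.08/60.083 = 0.78358 mol → 0.78358 mol Si, 1.56716 mol O.
Total oxygen = 2.89917 mol. Normalization factor = 8/2.89917 = 2.75941.
Na per 8 O = 0.05808 × 2.75941 = 0.160.

0.160 Na apfu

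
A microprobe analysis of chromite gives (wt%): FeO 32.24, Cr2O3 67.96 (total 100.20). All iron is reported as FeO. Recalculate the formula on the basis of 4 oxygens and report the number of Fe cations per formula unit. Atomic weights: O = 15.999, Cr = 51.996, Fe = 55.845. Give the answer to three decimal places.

1.003 Fe apfu

FeO: 32.24/71.844 = 0.44875 mol → 0.44875 mol Fe, 0.44875 mol O.
Cr2O3: 67.96/151.989 = 0.44714 mol → 0.89428 mol Cr, 1.34142 mol O.
Total oxygen = 1.79017 mol. Normalization factor = 4/1.79017 = 2.23442.
Fe per 4 O = 0.44875 × 2.23442 = 1.003.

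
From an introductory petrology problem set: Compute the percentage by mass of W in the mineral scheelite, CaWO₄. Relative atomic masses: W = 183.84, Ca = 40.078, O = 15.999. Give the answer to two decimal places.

63.85 wt%

Formula mass = 1*40.078 + 1*183.84 + 4*15.999 = 287.914 g/mol, of which 183.840 g is W.
So W makes up 183.840/287.914 = 0.6385 of the mass, i.e. 63.85%.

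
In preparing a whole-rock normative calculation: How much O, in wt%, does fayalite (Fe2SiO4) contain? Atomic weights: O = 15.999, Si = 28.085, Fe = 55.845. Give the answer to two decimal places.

31.41 wt%

Molar mass of Fe2SiO4: 2*55.845 + 1*28.085 + 4*15.999 = 203.771 g/mol.
Mass of O per formula unit: 4 × 15.999 = 63.996 g.
Weight fraction O = 63.996 / 203.771 = 0.3141.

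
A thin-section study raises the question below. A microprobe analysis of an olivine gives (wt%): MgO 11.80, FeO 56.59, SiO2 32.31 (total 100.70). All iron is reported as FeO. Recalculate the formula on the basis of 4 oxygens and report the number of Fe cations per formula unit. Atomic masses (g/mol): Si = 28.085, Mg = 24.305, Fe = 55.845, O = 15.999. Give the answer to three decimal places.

1.461 Fe apfu

11.80 wt% MgO ÷ 40.304 g/mol = 0.29277 mol, giving 0.29277 Mg and 0.29277 O.
56.59 wt% FeO ÷ 71.844 g/mol = 0.78768 mol, giving 0.78768 Fe and 0.78768 O.
32.31 wt% SiO2 ÷ 60.083 g/mol = 0.53776 mol, giving 0.53776 Si and 1.07552 O.
Oxygen sums to 2.15597; scaling by 4/2.15597 = 1.85531 puts the formula on 4 O.
Fe: 0.78768 × 1.85531 = 1.461 atoms per formula unit.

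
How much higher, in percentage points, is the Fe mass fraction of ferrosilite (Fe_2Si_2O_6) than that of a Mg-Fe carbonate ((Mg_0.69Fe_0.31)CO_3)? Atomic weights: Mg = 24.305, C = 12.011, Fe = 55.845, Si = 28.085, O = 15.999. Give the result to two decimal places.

23.93 percentage points

M(Fe_2Si_2O_6) = 263.854 g/mol, so wt% Fe = 111.690/263.854 × 100 = 42.33%.
M((Mg_0.69Fe_0.31)CO_3) = 94.090 g/mol, so wt% Fe = 17.312/94.090 × 100 = 18.40%.
42.33 − 18.40 = 23.93 pp.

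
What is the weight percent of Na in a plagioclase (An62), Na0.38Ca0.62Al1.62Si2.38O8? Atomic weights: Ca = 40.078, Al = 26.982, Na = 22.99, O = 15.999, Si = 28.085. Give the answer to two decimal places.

Formula mass = 0.38×22.99 + 0.62×40.078 + 1.62×26.982 + 2.38×28.085 + 8×15.999 = 272.130 g/mol, of which 8.736 g is Na.
So Na makes up 8.736/272.130 = 0.0321 of the mass, i.e. 3.21%.

3.21 mass %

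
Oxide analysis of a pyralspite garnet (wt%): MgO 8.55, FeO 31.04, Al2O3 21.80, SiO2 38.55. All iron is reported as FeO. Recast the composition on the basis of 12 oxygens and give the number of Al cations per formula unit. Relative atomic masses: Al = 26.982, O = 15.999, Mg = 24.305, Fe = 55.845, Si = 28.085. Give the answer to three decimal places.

8.55 wt% MgO ÷ 40.304 g/mol = 0.21214 mol, giving 0.21214 Mg and 0.21214 O.
31.04 wt% FeO ÷ 71.844 g/mol = 0.43205 mol, giving 0.43205 Fe and 0.43205 O.
21.80 wt% Al2O3 ÷ 101.961 g/mol = 0.21381 mol, giving 0.42762 Al and 0.64143 O.
38.55 wt% SiO2 ÷ 60.083 g/mol = 0.64161 mol, giving 0.64161 Si and 1.28322 O.
Oxygen sums to 2.56884; scaling by 12/2.56884 = 4.67137 puts the formula on 12 O.
Al: 0.42762 × 4.67137 = 1.998 atoms per formula unit.

1.998 Al apfu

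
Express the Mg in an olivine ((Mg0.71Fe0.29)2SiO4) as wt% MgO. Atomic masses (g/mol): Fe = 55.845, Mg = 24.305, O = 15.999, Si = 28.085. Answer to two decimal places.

36.00 wt%

Molar mass of (Mg0.71Fe0.29)2SiO4 = 1.42*24.305 + 0.58*55.845 + 1*28.085 + 4*15.999 = 158.984 g/mol.
Each formula unit contains 1.42 Mg, equivalent to 1.42/1 = 1.4200 mol MgO.
M(MgO) = 1×24.305 + 1×15.999 = 40.304 g/mol.
Mass of MgO per formula unit = 1.4200 × 40.304 = 57.232 g.
MgO wt% = 57.232 / 158.984 × 100 = 36.00%.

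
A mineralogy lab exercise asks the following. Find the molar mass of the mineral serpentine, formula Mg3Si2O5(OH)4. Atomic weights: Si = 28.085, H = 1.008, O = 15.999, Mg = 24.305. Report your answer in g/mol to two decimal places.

The formula mass is the sum 3(24.305) + 2(28.085) + 9(15.999) + 4(1.008).

277.11 g/mol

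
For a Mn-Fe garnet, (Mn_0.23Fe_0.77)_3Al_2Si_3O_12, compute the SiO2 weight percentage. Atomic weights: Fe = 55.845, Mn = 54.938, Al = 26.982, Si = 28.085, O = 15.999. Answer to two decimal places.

M((Mn_0.23Fe_0.77)_3Al_2Si_3O_12) = 497.116 g/mol; M(SiO2) = 60.083 g/mol.
Moles SiO2 per formula unit = 3 Si ÷ 1 = 3.0000.
SiO2 fraction = (3.0000 × 60.083) / 497.116 = 180.249/497.116 = 0.3626.

36.26 wt%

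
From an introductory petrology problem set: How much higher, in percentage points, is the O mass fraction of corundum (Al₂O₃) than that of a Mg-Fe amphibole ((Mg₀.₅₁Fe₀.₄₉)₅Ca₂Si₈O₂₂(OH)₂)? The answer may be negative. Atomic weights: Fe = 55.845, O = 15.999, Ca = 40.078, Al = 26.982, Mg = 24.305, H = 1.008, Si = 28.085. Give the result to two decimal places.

M(Al₂O₃) = 101.961 g/mol, so wt% O = 47.997/101.961 × 100 = 47.07%.
M((Mg₀.₅₁Fe₀.₄₉)₅Ca₂Si₈O₂₂(OH)₂) = 889.626 g/mol, so wt% O = 383.976/889.626 × 100 = 43.16%.
47.07 − 43.16 = 3.91 pp.

3.91 percentage points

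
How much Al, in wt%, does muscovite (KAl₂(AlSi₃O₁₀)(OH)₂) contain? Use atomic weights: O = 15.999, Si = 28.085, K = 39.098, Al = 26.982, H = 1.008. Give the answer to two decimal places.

20.32 wt%

M(KAl₂(AlSi₃O₁₀)(OH)₂) = 398.303 g/mol.
Al contributes 3 × 26.982 = 80.946 g per mole.
80.946/398.303 = 0.2032 → 20.32%.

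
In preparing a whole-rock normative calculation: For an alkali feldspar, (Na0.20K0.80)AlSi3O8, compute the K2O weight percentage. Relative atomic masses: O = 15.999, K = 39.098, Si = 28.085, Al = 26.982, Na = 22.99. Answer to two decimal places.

13.70 wt%

Formula mass = 275.105 g/mol.
0.80 K → 0.4000 mol K2O per formula unit; M(K2O) = 94.195, so K2O mass = 37.678 g.
37.678/275.105 × 100 = 13.70 wt%.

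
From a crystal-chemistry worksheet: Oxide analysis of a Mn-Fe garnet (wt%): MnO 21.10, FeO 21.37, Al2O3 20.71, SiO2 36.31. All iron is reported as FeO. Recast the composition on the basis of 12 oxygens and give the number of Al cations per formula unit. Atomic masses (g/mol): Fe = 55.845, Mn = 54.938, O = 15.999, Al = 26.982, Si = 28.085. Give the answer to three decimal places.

MnO (M=70.937): mol = 0.29745; Mn = 0.29745, O = 0.29745.
FeO (M=71.844): mol = 0.29745; Fe = 0.29745, O = 0.29745.
Al2O3 (M=101.961): mol = 0.20312; Al = 0.40624, O = 0.60936.
SiO2 (M=60.083): mol = 0.60433; Si = 0.60433, O = 1.20866.
ΣO = 2.41292; factor = 12/ΣO = 4.97323.
Al apfu = 0.40624 × 4.97323 = 2.020.

2.020 Al apfu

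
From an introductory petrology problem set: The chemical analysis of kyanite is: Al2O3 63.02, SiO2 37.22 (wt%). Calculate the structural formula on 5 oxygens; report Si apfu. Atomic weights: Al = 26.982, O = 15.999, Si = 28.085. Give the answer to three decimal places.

Al2O3 (M=101.961): mol = 0.61808; Al = 1.23616, O = 1.85424.
SiO2 (M=60.083): mol = 0.61948; Si = 0.61948, O = 1.23896.
ΣO = 3.09320; factor = 5/ΣO = 1.61645.
Si apfu = 0.61948 × 1.61645 = 1.001.

1.001 Si apfu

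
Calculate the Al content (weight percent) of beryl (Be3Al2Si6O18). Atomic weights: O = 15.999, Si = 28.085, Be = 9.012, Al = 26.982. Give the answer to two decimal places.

10.04 weight percent

M(Be3Al2Si6O18) = 537.492 g/mol.
Al contributes 2 × 26.982 = 53.964 g per mole.
53.964/537.492 = 0.1004 → 10.04%.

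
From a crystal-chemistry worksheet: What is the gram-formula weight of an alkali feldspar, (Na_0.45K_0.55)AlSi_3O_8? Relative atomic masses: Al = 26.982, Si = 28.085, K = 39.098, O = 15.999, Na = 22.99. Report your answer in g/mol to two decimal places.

M = 0.45(22.99) + 0.55(39.098) + 1(26.982) + 3(28.085) + 8(15.999)

271.08 g/mol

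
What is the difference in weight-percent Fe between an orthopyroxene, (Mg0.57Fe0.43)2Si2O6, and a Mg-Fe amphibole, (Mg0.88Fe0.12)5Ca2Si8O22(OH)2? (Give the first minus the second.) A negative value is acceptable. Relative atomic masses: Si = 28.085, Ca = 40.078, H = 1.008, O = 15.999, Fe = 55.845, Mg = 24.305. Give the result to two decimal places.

Fe in (Mg0.57Fe0.43)2Si2O6: molar mass 227.898 g/mol; 0.86×55.845 = 48.027 g → 21.07 wt%.
Fe in (Mg0.88Fe0.12)5Ca2Si8O22(OH)2: molar mass 831.277 g/mol; 0.60×55.845 = 33.507 g → 4.03 wt%.
Difference = 21.07 − 4.03 = 17.04 percentage points.

17.04 percentage points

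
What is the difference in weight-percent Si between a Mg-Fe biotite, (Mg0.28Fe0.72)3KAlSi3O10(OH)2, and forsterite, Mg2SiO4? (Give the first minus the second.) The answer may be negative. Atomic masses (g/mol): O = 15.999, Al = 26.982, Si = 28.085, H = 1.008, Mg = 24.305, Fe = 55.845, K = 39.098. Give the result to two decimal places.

-2.60 percentage points

Si in (Mg0.28Fe0.72)3KAlSi3O10(OH)2: molar mass 485.380 g/mol; 3×28.085 = 84.255 g → 17.36 wt%.
Si in Mg2SiO4: molar mass 140.691 g/mol; 1×28.085 = 28.085 g → 19.96 wt%.
Difference = 17.36 − 19.96 = -2.60 percentage points.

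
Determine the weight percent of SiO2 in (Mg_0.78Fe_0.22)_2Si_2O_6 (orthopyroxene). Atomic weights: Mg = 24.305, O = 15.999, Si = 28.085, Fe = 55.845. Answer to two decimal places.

Formula mass = 214.652 g/mol.
2 Si → 2.0000 mol SiO2 per formula unit; M(SiO2) = 60.083, so SiO2 mass = 120.166 g.
120.166/214.652 × 100 = 55.98 wt%.

55.98 wt%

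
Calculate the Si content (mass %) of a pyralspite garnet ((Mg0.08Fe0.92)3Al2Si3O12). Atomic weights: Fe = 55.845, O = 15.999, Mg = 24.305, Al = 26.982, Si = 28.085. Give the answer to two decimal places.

Molar mass of (Mg0.08Fe0.92)3Al2Si3O12: 0.24·24.305 + 2.76·55.845 + 2·26.982 + 3·28.085 + 12·15.999 = 490.172 g/mol.
Mass of Si per formula unit: 3 × 28.085 = 84.255 g.
Weight fraction Si = 84.255 / 490.172 = 0.1719.

17.19 mass %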